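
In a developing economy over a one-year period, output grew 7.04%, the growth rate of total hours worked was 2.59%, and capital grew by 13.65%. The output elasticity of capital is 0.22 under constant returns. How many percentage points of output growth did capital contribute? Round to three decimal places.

Contribution = share × growth = 0.22 × 13.65 = 3.003 pp.

3.003 percentage points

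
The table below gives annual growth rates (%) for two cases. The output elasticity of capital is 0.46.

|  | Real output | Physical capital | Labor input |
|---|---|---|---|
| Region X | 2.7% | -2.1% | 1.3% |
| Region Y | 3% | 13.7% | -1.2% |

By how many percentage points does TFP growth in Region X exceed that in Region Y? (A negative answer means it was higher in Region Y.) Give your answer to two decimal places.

Labor's share = 1 − 0.46 = 0.54.
Region X: TFP = 2.7 + 0.966 − 0.702 = 2.964%.
Region Y: TFP = 3 − 6.302 + 0.648 = -2.654%.
Difference = 2.964 − (-2.654) = 5.618 pp.

5.62 percentage points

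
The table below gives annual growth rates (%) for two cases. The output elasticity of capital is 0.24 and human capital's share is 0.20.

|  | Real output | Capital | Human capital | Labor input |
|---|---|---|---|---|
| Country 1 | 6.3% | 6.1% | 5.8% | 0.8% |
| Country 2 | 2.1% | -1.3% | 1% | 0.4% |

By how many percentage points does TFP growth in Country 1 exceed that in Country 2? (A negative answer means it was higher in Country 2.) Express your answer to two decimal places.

1.24 percentage points

Labor's share = 1 − 0.24 − 0.2 = 0.56.
Country 1: TFP = 6.3 − 1.464 − 1.16 − 0.448 = 3.228%.
Country 2: TFP = 2.1 + 0.312 − 0.2 − 0.224 = 1.988%.
Difference = 3.228 − (1.988) = 1.24 pp.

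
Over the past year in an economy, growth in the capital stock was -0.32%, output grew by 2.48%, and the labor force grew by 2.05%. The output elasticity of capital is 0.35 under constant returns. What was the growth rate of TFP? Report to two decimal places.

TFP growth was 1.26%.

Labor's share = 1 − 0.35 = 0.65.
The capital stock: 0.35 × (-0.32) = -0.112 pp.
The labor force: 0.65 × 2.05 = 1.3325 pp.
TFP growth = 2.48 − 1.2205 = 1.2595%.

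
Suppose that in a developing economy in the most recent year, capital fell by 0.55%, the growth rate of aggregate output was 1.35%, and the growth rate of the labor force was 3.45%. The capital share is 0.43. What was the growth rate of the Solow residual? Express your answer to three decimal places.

-0.380%

Labor's share = 1 − 0.43 = 0.57.
Capital: 0.43 × (-0.55) = -0.2365 pp.
The labor force: 0.57 × 3.45 = 1.9665 pp.
TFP growth = 1.35 − 1.73 = -0.38%.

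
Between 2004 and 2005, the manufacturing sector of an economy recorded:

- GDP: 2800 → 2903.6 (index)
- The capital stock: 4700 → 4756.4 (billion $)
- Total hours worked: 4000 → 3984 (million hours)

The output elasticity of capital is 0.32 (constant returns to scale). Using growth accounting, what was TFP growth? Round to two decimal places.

GDP growth = (2903.6 − 2800) / 2800 = 3.7%.
The capital stock growth = (4756.4 − 4700) / 4700 = 1.2%.
Total hours worked growth = (3984 − 4000) / 4000 = -0.4%.
Labor's share = 1 − 0.32 = 0.68.
The capital stock: 0.32 × 1.2 = 0.384 pp.
Total hours worked: 0.68 × (-0.4) = -0.272 pp.
TFP growth = 3.7 − 0.112 = 3.588%.

TFP growth was 3.59%.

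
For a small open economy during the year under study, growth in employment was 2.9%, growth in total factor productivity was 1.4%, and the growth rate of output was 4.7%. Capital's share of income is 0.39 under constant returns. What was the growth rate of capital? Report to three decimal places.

Labor's share = 1 − 0.39 = 0.61.
gY = gA + 0.61×2.9 + 0.39×g.
0.39×g = 4.7 − 1.4 − 1.769 = 1.531.
g = 1.531 / 0.39 = 3.92564%.

3.926%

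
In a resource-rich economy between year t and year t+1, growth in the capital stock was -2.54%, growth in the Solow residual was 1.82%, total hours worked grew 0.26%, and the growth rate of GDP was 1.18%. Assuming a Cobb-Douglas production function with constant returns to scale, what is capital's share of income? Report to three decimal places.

Capital's share of income is 0.321.

gY = gA + α·gK + (1−α)·gL, so gY − gA − gL = α(gK − gL).
1.18 − 1.82 − 0.26 = α × (-2.54 − 0.26).
-0.9 = -2.8 α, so α = 0.32143.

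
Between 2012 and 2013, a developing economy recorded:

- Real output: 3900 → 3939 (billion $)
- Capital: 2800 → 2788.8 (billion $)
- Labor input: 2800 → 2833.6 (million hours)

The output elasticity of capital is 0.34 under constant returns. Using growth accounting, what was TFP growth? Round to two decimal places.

Real output growth = (3939 − 3900) / 3900 = 1%.
Capital growth = (2788.8 − 2800) / 2800 = -0.4%.
Labor input growth = (2833.6 − 2800) / 2800 = 1.2%.
Labor's share = 1 − 0.34 = 0.66.
Capital: 0.34 × (-0.4) = -0.136 pp.
Labor input: 0.66 × 1.2 = 0.792 pp.
TFP growth = 1 − 0.656 = 0.344%.

0.34%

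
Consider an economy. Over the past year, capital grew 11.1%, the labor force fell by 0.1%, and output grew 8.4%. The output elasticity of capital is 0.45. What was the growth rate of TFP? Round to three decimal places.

Labor's share = 1 − 0.45 = 0.55.
Capital: 0.45 × 11.1 = 4.995 pp.
The labor force: 0.55 × (-0.1) = -0.055 pp.
TFP growth = 8.4 − 4.94 = 3.46%.

3.460%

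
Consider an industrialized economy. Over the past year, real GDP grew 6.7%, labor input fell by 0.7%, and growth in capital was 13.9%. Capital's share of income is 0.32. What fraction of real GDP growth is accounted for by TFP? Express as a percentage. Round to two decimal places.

Labor's share = 1 − 0.32 = 0.68.
Capital: 0.32 × 13.9 = 4.448 pp.
Labor input: 0.68 × (-0.7) = -0.476 pp.
TFP growth = 6.7 − 3.972 = 2.728%.
TFP share of growth = 2.728 / 6.7 × 100 = 40.7164%.

40.72%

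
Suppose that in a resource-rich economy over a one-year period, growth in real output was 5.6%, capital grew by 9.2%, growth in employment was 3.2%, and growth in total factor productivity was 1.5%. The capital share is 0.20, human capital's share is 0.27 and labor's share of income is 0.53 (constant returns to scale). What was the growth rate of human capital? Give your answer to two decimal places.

Labor's share = 1 − 0.2 − 0.27 = 0.53.
gY = gA + 0.2×9.2 + 0.53×3.2 + 0.27×g.
0.27×g = 5.6 − 1.5 − 3.536 = 0.564.
g = 0.564 / 0.27 = 2.0889%.

2.09%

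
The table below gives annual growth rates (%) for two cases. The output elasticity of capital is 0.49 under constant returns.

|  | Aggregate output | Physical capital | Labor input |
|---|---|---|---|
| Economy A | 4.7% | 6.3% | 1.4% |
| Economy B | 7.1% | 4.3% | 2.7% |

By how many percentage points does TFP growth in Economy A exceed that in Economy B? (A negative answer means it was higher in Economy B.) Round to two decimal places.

-2.72 percentage points

Labor's share = 1 − 0.49 = 0.51.
Economy A: TFP = 4.7 − 3.087 − 0.714 = 0.899%.
Economy B: TFP = 7.1 − 2.107 − 1.377 = 3.616%.
Difference = 0.899 − (3.616) = -2.717 pp.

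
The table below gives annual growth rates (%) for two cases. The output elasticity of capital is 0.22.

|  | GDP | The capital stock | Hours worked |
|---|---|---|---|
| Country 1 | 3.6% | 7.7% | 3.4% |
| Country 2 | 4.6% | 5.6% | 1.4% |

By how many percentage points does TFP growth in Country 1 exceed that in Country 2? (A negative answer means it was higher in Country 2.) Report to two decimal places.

-3.02 percentage points

Labor's share = 1 − 0.22 = 0.78.
Country 1: TFP = 3.6 − 1.694 − 2.652 = -0.746%.
Country 2: TFP = 4.6 − 1.232 − 1.092 = 2.276%.
Difference = -0.746 − (2.276) = -3.022 pp.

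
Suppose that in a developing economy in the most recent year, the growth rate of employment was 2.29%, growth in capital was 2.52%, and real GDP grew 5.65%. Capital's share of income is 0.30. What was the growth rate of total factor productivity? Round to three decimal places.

Labor's share = 1 − 0.3 = 0.7.
Capital: 0.3 × 2.52 = 0.756 pp.
Employment: 0.7 × 2.29 = 1.603 pp.
TFP growth = 5.65 − 2.359 = 3.291%.

3.291%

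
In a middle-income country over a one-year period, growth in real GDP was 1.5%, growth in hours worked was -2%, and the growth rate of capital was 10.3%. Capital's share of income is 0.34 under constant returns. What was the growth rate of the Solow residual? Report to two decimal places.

Labor's share = 1 − 0.34 = 0.66.
Capital: 0.34 × 10.3 = 3.502 pp.
Hours worked: 0.66 × (-2) = -1.32 pp.
TFP growth = 1.5 − 2.182 = -0.682%.

-0.68%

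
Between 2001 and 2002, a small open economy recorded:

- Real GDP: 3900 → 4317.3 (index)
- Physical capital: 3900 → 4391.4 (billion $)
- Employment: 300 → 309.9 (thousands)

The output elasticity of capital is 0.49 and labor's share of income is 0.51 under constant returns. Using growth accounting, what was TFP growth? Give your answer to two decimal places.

TFP grew 2.84%.

Real GDP growth = (4317.3 − 3900) / 3900 = 10.7%.
Physical capital growth = (4391.4 − 3900) / 3900 = 12.6%.
Employment growth = (309.9 − 300) / 300 = 3.3%.
Labor's share = 1 − 0.49 = 0.51.
Physical capital: 0.49 × 12.6 = 6.174 pp.
Employment: 0.51 × 3.3 = 1.683 pp.
TFP growth = 10.7 − 7.857 = 2.843%.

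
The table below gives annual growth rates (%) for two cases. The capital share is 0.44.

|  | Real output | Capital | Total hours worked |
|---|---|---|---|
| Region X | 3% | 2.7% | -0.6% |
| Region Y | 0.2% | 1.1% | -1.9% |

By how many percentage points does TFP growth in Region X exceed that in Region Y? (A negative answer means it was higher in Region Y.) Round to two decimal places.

1.37 percentage points

Labor's share = 1 − 0.44 = 0.56.
Region X: TFP = 3 − 1.188 + 0.336 = 2.148%.
Region Y: TFP = 0.2 − 0.484 + 1.064 = 0.78%.
Difference = 2.148 − (0.78) = 1.368 pp.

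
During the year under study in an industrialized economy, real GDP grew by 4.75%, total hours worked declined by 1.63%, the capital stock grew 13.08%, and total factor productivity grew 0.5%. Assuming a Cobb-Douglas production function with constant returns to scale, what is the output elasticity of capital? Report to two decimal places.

gY = gA + α·gK + (1−α)·gL, so gY − gA − gL = α(gK − gL).
4.75 − 0.5 + 1.63 = α × (13.08 − (-1.63)).
5.88 = 14.71 α, so α = 0.3997.

α = 0.40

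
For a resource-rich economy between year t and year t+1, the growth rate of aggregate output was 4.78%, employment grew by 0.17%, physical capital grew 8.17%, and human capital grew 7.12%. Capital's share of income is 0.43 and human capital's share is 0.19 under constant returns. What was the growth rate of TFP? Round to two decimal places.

-0.15%

Labor's share = 1 − 0.43 − 0.19 = 0.38.
Physical capital: 0.43 × 8.17 = 3.5131 pp.
Human capital: 0.19 × 7.12 = 1.3528 pp.
Employment: 0.38 × 0.17 = 0.0646 pp.
TFP growth = 4.78 − 4.9305 = -0.1505%.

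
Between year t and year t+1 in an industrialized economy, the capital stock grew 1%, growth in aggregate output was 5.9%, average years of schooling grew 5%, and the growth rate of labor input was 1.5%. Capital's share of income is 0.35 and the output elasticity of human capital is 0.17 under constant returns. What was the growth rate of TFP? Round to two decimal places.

3.98%

Labor's share = 1 − 0.35 − 0.17 = 0.48.
The capital stock: 0.35 × 1 = 0.35 pp.
Average years of schooling: 0.17 × 5 = 0.85 pp.
Labor input: 0.48 × 1.5 = 0.72 pp.
TFP growth = 5.9 − 1.92 = 3.98%.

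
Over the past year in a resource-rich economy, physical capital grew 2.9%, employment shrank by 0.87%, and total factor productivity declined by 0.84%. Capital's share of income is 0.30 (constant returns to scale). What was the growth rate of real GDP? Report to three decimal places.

Labor's share = 1 − 0.3 = 0.7.
Physical capital: 0.3 × 2.9 = 0.87 pp.
Employment: 0.7 × (-0.87) = -0.609 pp.
Output growth = -0.84 + 0.261 = -0.579%.

-0.579%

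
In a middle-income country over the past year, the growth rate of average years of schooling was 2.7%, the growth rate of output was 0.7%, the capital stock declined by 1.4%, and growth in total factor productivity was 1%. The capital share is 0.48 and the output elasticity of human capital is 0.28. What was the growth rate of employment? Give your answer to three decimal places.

-1.600%

Labor's share = 1 − 0.48 − 0.28 = 0.24.
gY = gA + 0.48×(-1.4) + 0.28×2.7 + 0.24×g.
0.24×g = 0.7 − 1 − 0.084 = -0.384.
g = -0.384 / 0.24 = -1.6%.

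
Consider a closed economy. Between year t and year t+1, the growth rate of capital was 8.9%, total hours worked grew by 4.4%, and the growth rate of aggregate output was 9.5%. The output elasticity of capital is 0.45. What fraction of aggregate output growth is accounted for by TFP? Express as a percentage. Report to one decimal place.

32.4%

Labor's share = 1 − 0.45 = 0.55.
Capital: 0.45 × 8.9 = 4.005 pp.
Total hours worked: 0.55 × 4.4 = 2.42 pp.
TFP growth = 9.5 − 6.425 = 3.075%.
TFP share of growth = 3.075 / 9.5 × 100 = 32.368%.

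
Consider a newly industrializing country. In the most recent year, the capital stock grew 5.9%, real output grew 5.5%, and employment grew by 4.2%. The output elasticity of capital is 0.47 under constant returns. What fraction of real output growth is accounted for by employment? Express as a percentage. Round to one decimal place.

Employment accounted for 40.5% of growth.

Labor's share = 1 − 0.47 = 0.53.
Employment contributed 0.53 × 4.2 = 2.226 pp.
Share of growth = 2.226 / 5.5 × 100 = 40.473%.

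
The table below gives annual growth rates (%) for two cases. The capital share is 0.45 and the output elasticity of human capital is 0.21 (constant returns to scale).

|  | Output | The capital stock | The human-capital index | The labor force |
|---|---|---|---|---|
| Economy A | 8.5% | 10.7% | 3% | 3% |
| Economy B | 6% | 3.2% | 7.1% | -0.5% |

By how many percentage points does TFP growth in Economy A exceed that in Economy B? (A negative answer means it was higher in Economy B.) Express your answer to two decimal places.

-1.20 percentage points

Labor's share = 1 − 0.45 − 0.21 = 0.34.
Economy A: TFP = 8.5 − 4.815 − 0.63 − 1.02 = 2.035%.
Economy B: TFP = 6 − 1.44 − 1.491 + 0.17 = 3.239%.
Difference = 2.035 − (3.239) = -1.204 pp.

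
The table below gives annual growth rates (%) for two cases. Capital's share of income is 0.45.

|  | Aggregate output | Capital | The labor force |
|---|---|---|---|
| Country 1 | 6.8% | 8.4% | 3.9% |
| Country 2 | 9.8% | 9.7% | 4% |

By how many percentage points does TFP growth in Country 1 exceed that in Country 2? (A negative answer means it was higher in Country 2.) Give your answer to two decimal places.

Labor's share = 1 − 0.45 = 0.55.
Country 1: TFP = 6.8 − 3.78 − 2.145 = 0.875%.
Country 2: TFP = 9.8 − 4.365 − 2.2 = 3.235%.
Difference = 0.875 − (3.235) = -2.36 pp.

-2.36 percentage points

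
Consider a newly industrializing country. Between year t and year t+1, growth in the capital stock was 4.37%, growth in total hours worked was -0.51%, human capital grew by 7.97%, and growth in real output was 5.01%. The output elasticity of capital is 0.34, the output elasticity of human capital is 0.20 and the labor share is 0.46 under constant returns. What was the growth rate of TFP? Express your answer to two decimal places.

2.16%

Labor's share = 1 − 0.34 − 0.2 = 0.46.
The capital stock: 0.34 × 4.37 = 1.4858 pp.
Human capital: 0.2 × 7.97 = 1.594 pp.
Total hours worked: 0.46 × (-0.51) = -0.2346 pp.
TFP growth = 5.01 − 2.8452 = 2.1648%.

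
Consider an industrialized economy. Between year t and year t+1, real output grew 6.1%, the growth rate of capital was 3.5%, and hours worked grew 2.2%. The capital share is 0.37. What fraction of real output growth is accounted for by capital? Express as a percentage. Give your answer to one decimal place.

21.2%

Capital contributed 0.37 × 3.5 = 1.295 pp.
Share of growth = 1.295 / 6.1 × 100 = 21.23%.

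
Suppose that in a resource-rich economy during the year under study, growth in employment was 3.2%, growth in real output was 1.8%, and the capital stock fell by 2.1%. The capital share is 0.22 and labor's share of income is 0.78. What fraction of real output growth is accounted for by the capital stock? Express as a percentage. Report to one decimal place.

The capital stock contributed 0.22 × (-2.1) = -0.462 pp.
Share of growth = -0.462 / 1.8 × 100 = -25.667%.

-25.7%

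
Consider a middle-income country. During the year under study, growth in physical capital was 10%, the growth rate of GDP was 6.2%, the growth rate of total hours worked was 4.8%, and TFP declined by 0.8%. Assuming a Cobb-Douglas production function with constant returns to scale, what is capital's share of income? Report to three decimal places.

gY = gA + α·gK + (1−α)·gL, so gY − gA − gL = α(gK − gL).
6.2 + 0.8 − 4.8 = α × (10 − 4.8).
2.2 = 5.2 α, so α = 0.42308.

0.423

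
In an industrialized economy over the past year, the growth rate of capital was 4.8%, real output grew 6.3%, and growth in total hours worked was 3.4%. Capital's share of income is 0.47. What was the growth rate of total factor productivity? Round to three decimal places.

2.242%

Labor's share = 1 − 0.47 = 0.53.
Capital: 0.47 × 4.8 = 2.256 pp.
Total hours worked: 0.53 × 3.4 = 1.802 pp.
TFP growth = 6.3 − 4.058 = 2.242%.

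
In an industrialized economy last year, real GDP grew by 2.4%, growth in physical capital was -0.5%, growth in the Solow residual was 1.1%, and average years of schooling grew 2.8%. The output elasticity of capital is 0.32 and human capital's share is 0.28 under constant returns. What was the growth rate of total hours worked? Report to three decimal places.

1.690%

Labor's share = 1 − 0.32 − 0.28 = 0.4.
gY = gA + 0.32×(-0.5) + 0.28×2.8 + 0.4×g.
0.4×g = 2.4 − 1.1 − 0.624 = 0.676.
g = 0.676 / 0.4 = 1.69%.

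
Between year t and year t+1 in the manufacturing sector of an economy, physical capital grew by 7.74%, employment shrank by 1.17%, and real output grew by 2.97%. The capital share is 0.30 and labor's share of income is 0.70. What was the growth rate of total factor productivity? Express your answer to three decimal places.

Labor's share = 1 − 0.3 = 0.7.
Physical capital: 0.3 × 7.74 = 2.322 pp.
Employment: 0.7 × (-1.17) = -0.819 pp.
TFP growth = 2.97 − 1.503 = 1.467%.

1.467%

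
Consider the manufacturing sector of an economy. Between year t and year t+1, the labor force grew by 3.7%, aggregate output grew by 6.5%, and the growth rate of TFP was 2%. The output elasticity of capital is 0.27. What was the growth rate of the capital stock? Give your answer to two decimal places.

6.66%

Labor's share = 1 − 0.27 = 0.73.
gY = gA + 0.73×3.7 + 0.27×g.
0.27×g = 6.5 − 2 − 2.701 = 1.799.
g = 1.799 / 0.27 = 6.663%.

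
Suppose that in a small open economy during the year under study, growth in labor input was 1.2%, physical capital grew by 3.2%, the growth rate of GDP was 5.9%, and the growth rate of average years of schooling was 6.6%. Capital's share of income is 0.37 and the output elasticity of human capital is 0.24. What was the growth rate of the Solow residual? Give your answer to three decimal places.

The Solow residual grew 2.664%.

Labor's share = 1 − 0.37 − 0.24 = 0.39.
Physical capital: 0.37 × 3.2 = 1.184 pp.
Average years of schooling: 0.24 × 6.6 = 1.584 pp.
Labor input: 0.39 × 1.2 = 0.468 pp.
TFP growth = 5.9 − 3.236 = 2.664%.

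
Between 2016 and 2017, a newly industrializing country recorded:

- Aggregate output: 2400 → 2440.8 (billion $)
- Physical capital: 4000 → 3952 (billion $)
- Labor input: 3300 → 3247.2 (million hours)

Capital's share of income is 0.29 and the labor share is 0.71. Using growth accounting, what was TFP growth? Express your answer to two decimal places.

Aggregate output growth = (2440.8 − 2400) / 2400 = 1.7%.
Physical capital growth = (3952 − 4000) / 4000 = -1.2%.
Labor input growth = (3247.2 − 3300) / 3300 = -1.6%.
Labor's share = 1 − 0.29 = 0.71.
Physical capital: 0.29 × (-1.2) = -0.348 pp.
Labor input: 0.71 × (-1.6) = -1.136 pp.
TFP growth = 1.7 + 1.484 = 3.184%.

TFP growth was 3.18%.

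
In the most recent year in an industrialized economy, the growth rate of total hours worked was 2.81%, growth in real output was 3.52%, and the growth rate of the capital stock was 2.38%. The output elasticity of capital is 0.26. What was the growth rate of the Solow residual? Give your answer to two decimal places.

0.82%

Labor's share = 1 − 0.26 = 0.74.
The capital stock: 0.26 × 2.38 = 0.6188 pp.
Total hours worked: 0.74 × 2.81 = 2.0794 pp.
TFP growth = 3.52 − 2.6982 = 0.8218%.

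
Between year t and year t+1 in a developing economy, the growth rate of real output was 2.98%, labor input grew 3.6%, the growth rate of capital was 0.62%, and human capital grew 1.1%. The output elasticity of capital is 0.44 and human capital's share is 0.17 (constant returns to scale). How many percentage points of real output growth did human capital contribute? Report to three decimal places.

Contribution = share × growth = 0.17 × 1.1 = 0.187 pp.

0.187 pp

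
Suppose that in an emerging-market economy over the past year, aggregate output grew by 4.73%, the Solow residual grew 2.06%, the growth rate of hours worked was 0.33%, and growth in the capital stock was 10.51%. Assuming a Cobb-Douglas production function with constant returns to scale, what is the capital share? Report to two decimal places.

gY = gA + α·gK + (1−α)·gL, so gY − gA − gL = α(gK − gL).
4.73 − 2.06 − 0.33 = α × (10.51 − 0.33).
2.34 = 10.18 α, so α = 0.2299.

The capital share is 0.23.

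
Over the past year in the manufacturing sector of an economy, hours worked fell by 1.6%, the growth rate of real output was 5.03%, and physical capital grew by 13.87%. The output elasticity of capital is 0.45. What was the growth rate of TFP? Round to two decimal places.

-0.33%

Labor's share = 1 − 0.45 = 0.55.
Physical capital: 0.45 × 13.87 = 6.2415 pp.
Hours worked: 0.55 × (-1.6) = -0.88 pp.
TFP growth = 5.03 − 5.3615 = -0.3315%.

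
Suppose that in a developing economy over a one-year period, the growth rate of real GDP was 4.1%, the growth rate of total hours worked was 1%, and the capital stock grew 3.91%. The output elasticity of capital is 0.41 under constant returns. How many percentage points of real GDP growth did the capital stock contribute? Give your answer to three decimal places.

1.603

Contribution = share × growth = 0.41 × 3.91 = 1.6031 pp.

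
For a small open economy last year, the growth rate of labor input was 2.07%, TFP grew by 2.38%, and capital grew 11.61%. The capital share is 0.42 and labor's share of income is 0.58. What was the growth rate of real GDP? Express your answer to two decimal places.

Real GDP growth was 8.46%.

Labor's share = 1 − 0.42 = 0.58.
Capital: 0.42 × 11.61 = 4.8762 pp.
Labor input: 0.58 × 2.07 = 1.2006 pp.
Output growth = 2.38 + 6.0768 = 8.4568%.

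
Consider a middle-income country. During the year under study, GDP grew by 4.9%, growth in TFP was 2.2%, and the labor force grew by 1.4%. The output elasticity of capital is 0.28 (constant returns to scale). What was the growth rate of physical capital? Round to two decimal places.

6.04%

Labor's share = 1 − 0.28 = 0.72.
gY = gA + 0.72×1.4 + 0.28×g.
0.28×g = 4.9 − 2.2 − 1.008 = 1.692.
g = 1.692 / 0.28 = 6.0429%.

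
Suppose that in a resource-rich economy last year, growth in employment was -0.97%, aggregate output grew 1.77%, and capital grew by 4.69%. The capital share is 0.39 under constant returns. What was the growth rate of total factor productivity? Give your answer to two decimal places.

Labor's share = 1 − 0.39 = 0.61.
Capital: 0.39 × 4.69 = 1.8291 pp.
Employment: 0.61 × (-0.97) = -0.5917 pp.
TFP growth = 1.77 − 1.2374 = 0.5326%.

0.53%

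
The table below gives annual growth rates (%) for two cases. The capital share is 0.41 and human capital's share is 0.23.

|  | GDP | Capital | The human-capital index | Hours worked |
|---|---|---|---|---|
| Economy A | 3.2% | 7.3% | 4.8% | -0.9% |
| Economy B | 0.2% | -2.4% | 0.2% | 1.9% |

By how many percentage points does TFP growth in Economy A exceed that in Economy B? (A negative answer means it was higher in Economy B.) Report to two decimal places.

Labor's share = 1 − 0.41 − 0.23 = 0.36.
Economy A: TFP = 3.2 − 2.993 − 1.104 + 0.324 = -0.573%.
Economy B: TFP = 0.2 + 0.984 − 0.046 − 0.684 = 0.454%.
Difference = -0.573 − (0.454) = -1.027 pp.

-1.03 percentage points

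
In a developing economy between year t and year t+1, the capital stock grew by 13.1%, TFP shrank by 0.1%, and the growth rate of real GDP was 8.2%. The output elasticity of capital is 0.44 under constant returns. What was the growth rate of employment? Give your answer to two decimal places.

4.53%

Labor's share = 1 − 0.44 = 0.56.
gY = gA + 0.44×13.1 + 0.56×g.
0.56×g = 8.2 + 0.1 − 5.764 = 2.536.
g = 2.536 / 0.56 = 4.5286%.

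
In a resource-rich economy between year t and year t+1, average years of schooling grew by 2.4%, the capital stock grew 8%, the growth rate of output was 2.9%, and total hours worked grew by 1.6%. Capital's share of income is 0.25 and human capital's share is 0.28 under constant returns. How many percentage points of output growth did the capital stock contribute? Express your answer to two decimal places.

Contribution = share × growth = 0.25 × 8 = 2 pp.

2.00 pp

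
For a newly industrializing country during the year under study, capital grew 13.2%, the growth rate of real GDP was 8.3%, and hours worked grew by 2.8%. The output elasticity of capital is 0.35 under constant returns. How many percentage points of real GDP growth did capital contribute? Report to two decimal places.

4.62 percentage points

Contribution = share × growth = 0.35 × 13.2 = 4.62 pp.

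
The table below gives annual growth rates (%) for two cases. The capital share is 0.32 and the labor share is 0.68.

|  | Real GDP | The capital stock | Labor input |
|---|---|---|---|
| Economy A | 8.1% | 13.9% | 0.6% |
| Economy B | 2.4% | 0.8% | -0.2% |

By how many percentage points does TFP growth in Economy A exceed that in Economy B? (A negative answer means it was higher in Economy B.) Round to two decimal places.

Labor's share = 1 − 0.32 = 0.68.
Economy A: TFP = 8.1 − 4.448 − 0.408 = 3.244%.
Economy B: TFP = 2.4 − 0.256 + 0.136 = 2.28%.
Difference = 3.244 − (2.28) = 0.964 pp.

0.96 percentage points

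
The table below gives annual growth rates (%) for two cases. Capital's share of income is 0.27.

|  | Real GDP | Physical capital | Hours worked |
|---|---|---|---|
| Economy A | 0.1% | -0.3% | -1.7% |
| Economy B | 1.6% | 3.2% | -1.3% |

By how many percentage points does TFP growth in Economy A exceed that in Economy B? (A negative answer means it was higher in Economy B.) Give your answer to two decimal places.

-0.26 percentage points

Labor's share = 1 − 0.27 = 0.73.
Economy A: TFP = 0.1 + 0.081 + 1.241 = 1.422%.
Economy B: TFP = 1.6 − 0.864 + 0.949 = 1.685%.
Difference = 1.422 − (1.685) = -0.263 pp.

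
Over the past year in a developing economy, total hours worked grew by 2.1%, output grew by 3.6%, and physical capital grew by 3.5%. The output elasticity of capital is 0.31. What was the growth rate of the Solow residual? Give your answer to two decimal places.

Labor's share = 1 − 0.31 = 0.69.
Physical capital: 0.31 × 3.5 = 1.085 pp.
Total hours worked: 0.69 × 2.1 = 1.449 pp.
TFP growth = 3.6 − 2.534 = 1.066%.

The Solow residual growth was 1.07%.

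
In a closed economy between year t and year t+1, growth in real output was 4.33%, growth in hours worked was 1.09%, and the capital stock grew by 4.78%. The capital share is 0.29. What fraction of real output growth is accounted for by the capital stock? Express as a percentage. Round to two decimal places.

32.01%

The capital stock contributed 0.29 × 4.78 = 1.3862 pp.
Share of growth = 1.3862 / 4.33 × 100 = 32.0139%.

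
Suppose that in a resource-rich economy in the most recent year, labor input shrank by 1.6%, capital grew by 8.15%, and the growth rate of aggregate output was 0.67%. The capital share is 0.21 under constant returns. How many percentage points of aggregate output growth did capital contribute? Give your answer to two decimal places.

Contribution = share × growth = 0.21 × 8.15 = 1.7115 pp.

1.71 pp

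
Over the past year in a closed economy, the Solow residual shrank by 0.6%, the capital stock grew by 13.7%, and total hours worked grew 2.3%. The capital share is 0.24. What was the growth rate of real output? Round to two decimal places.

Labor's share = 1 − 0.24 = 0.76.
The capital stock: 0.24 × 13.7 = 3.288 pp.
Total hours worked: 0.76 × 2.3 = 1.748 pp.
Output growth = -0.6 + 5.036 = 4.436%.

4.44%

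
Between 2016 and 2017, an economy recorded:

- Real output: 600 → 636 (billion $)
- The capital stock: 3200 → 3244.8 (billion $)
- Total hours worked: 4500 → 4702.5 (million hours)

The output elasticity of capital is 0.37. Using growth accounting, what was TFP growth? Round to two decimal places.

2.65%

Real output growth = (636 − 600) / 600 = 6%.
The capital stock growth = (3244.8 − 3200) / 3200 = 1.4%.
Total hours worked growth = (4702.5 − 4500) / 4500 = 4.5%.
Labor's share = 1 − 0.37 = 0.63.
The capital stock: 0.37 × 1.4 = 0.518 pp.
Total hours worked: 0.63 × 4.5 = 2.835 pp.
TFP growth = 6 − 3.353 = 2.647%.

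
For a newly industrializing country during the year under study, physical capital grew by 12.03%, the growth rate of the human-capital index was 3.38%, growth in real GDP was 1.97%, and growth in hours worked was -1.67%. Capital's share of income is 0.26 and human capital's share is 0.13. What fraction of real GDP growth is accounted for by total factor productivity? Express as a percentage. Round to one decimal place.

Total factor productivity accounted for -29.4% of growth.

Labor's share = 1 − 0.26 − 0.13 = 0.61.
Physical capital: 0.26 × 12.03 = 3.1278 pp.
The human-capital index: 0.13 × 3.38 = 0.4394 pp.
Hours worked: 0.61 × (-1.67) = -1.0187 pp.
TFP growth = 1.97 − 2.5485 = -0.5785%.
TFP share of growth = -0.5785 / 1.97 × 100 = -29.365%.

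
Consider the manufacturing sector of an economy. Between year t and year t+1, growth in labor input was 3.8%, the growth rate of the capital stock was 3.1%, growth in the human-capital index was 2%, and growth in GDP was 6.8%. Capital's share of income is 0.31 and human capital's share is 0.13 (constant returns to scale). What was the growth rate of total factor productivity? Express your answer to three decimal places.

3.451%

Labor's share = 1 − 0.31 − 0.13 = 0.56.
The capital stock: 0.31 × 3.1 = 0.961 pp.
The human-capital index: 0.13 × 2 = 0.26 pp.
Labor input: 0.56 × 3.8 = 2.128 pp.
TFP growth = 6.8 − 3.349 = 3.451%.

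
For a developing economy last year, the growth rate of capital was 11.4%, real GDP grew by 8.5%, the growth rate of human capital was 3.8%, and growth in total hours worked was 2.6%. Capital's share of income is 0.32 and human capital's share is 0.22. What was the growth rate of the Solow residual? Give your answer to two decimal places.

2.82%

Labor's share = 1 − 0.32 − 0.22 = 0.46.
Capital: 0.32 × 11.4 = 3.648 pp.
Human capital: 0.22 × 3.8 = 0.836 pp.
Total hours worked: 0.46 × 2.6 = 1.196 pp.
TFP growth = 8.5 − 5.68 = 2.82%.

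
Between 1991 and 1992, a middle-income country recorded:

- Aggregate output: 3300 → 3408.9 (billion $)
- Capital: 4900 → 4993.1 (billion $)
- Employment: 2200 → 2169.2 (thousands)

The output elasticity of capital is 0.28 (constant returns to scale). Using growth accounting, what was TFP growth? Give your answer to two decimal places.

Aggregate output growth = (3408.9 − 3300) / 3300 = 3.3%.
Capital growth = (4993.1 − 4900) / 4900 = 1.9%.
Employment growth = (2169.2 − 2200) / 2200 = -1.4%.
Labor's share = 1 − 0.28 = 0.72.
Capital: 0.28 × 1.9 = 0.532 pp.
Employment: 0.72 × (-1.4) = -1.008 pp.
TFP growth = 3.3 + 0.476 = 3.776%.

TFP grew 3.78%.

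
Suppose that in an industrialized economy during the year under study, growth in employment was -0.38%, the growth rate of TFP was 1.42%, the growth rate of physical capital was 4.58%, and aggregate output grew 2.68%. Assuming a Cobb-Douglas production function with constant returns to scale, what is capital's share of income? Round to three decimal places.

gY = gA + α·gK + (1−α)·gL, so gY − gA − gL = α(gK − gL).
2.68 − 1.42 + 0.38 = α × (4.58 − (-0.38)).
1.64 = 4.96 α, so α = 0.33065.

0.331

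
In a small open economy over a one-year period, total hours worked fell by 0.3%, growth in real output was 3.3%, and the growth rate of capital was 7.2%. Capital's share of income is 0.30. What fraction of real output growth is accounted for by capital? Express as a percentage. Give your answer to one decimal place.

Capital contributed 0.3 × 7.2 = 2.16 pp.
Share of growth = 2.16 / 3.3 × 100 = 65.455%.

65.5%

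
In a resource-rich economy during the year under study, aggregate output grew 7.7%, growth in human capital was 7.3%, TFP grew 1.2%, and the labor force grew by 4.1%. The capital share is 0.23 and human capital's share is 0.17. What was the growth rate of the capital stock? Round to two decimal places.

Labor's share = 1 − 0.23 − 0.17 = 0.6.
gY = gA + 0.17×7.3 + 0.6×4.1 + 0.23×g.
0.23×g = 7.7 − 1.2 − 3.701 = 2.799.
g = 2.799 / 0.23 = 12.1696%.

The capital stock grew 12.17%.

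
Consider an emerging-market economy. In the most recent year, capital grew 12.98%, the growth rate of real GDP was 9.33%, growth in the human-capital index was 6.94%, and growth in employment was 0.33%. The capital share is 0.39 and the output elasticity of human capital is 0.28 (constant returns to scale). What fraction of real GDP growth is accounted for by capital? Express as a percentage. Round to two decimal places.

Capital accounted for 54.26% of growth.

Capital contributed 0.39 × 12.98 = 5.0622 pp.
Share of growth = 5.0622 / 9.33 × 100 = 54.2572%.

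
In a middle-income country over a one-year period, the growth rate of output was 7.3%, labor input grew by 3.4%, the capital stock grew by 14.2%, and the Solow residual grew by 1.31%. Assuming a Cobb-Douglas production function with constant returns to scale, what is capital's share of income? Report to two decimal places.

Capital's share of income is 0.24.

gY = gA + α·gK + (1−α)·gL, so gY − gA − gL = α(gK − gL).
7.3 − 1.31 − 3.4 = α × (14.2 − 3.4).
2.59 = 10.8 α, so α = 0.2398.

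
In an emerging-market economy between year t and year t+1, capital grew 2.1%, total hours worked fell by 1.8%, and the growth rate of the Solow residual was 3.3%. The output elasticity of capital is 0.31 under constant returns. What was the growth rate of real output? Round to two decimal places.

2.71%

Labor's share = 1 − 0.31 = 0.69.
Capital: 0.31 × 2.1 = 0.651 pp.
Total hours worked: 0.69 × (-1.8) = -1.242 pp.
Output growth = 3.3 + (-0.591) = 2.709%.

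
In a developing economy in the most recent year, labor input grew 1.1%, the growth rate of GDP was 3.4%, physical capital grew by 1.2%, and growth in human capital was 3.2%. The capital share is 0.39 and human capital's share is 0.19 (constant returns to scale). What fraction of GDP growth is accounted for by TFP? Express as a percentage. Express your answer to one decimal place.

54.8%

Labor's share = 1 − 0.39 − 0.19 = 0.42.
Physical capital: 0.39 × 1.2 = 0.468 pp.
Human capital: 0.19 × 3.2 = 0.608 pp.
Labor input: 0.42 × 1.1 = 0.462 pp.
TFP growth = 3.4 − 1.538 = 1.862%.
TFP share of growth = 1.862 / 3.4 × 100 = 54.765%.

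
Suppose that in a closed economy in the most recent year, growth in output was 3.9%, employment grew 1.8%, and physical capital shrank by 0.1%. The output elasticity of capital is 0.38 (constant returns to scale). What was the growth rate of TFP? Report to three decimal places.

2.822%

Labor's share = 1 − 0.38 = 0.62.
Physical capital: 0.38 × (-0.1) = -0.038 pp.
Employment: 0.62 × 1.8 = 1.116 pp.
TFP growth = 3.9 − 1.078 = 2.822%.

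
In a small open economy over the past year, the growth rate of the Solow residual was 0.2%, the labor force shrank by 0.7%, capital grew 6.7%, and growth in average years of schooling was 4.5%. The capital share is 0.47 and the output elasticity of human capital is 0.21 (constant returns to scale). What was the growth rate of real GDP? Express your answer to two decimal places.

Real GDP grew 4.07%.

Labor's share = 1 − 0.47 − 0.21 = 0.32.
Capital: 0.47 × 6.7 = 3.149 pp.
Average years of schooling: 0.21 × 4.5 = 0.945 pp.
The labor force: 0.32 × (-0.7) = -0.224 pp.
Output growth = 0.2 + 3.87 = 4.07%.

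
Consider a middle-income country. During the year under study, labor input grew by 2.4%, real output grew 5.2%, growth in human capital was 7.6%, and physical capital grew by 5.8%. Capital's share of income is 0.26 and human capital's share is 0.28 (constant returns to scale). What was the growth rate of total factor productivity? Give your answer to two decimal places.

Total factor productivity growth was 0.46%.

Labor's share = 1 − 0.26 − 0.28 = 0.46.
Physical capital: 0.26 × 5.8 = 1.508 pp.
Human capital: 0.28 × 7.6 = 2.128 pp.
Labor input: 0.46 × 2.4 = 1.104 pp.
TFP growth = 5.2 − 4.74 = 0.46%.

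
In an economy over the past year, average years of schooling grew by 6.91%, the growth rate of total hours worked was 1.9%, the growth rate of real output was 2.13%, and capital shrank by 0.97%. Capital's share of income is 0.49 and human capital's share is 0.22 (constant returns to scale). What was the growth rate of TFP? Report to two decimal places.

Labor's share = 1 − 0.49 − 0.22 = 0.29.
Capital: 0.49 × (-0.97) = -0.4753 pp.
Average years of schooling: 0.22 × 6.91 = 1.5202 pp.
Total hours worked: 0.29 × 1.9 = 0.551 pp.
TFP growth = 2.13 − 1.5959 = 0.5341%.

TFP growth was 0.53%.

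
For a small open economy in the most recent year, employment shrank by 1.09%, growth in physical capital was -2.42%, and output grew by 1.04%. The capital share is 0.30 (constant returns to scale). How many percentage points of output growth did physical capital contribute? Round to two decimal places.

-0.73 pp

Contribution = share × growth = 0.3 × (-2.42) = -0.726 pp.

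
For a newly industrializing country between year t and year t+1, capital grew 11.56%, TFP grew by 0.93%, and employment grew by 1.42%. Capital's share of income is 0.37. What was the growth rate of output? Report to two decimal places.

Labor's share = 1 − 0.37 = 0.63.
Capital: 0.37 × 11.56 = 4.2772 pp.
Employment: 0.63 × 1.42 = 0.8946 pp.
Output growth = 0.93 + 5.1718 = 6.1018%.

6.10%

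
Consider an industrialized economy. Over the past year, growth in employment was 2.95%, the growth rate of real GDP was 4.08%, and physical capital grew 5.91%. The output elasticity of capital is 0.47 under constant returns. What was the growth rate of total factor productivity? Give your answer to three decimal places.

-0.261%

Labor's share = 1 − 0.47 = 0.53.
Physical capital: 0.47 × 5.91 = 2.7777 pp.
Employment: 0.53 × 2.95 = 1.5635 pp.
TFP growth = 4.08 − 4.3412 = -0.2612%.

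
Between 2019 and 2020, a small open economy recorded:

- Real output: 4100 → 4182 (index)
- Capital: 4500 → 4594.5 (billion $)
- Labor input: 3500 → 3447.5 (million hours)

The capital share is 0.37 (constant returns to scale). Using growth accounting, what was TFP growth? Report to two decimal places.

Real output growth = (4182 − 4100) / 4100 = 2%.
Capital growth = (4594.5 − 4500) / 4500 = 2.1%.
Labor input growth = (3447.5 − 3500) / 3500 = -1.5%.
Labor's share = 1 − 0.37 = 0.63.
Capital: 0.37 × 2.1 = 0.777 pp.
Labor input: 0.63 × (-1.5) = -0.945 pp.
TFP growth = 2 + 0.168 = 2.168%.

2.17%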